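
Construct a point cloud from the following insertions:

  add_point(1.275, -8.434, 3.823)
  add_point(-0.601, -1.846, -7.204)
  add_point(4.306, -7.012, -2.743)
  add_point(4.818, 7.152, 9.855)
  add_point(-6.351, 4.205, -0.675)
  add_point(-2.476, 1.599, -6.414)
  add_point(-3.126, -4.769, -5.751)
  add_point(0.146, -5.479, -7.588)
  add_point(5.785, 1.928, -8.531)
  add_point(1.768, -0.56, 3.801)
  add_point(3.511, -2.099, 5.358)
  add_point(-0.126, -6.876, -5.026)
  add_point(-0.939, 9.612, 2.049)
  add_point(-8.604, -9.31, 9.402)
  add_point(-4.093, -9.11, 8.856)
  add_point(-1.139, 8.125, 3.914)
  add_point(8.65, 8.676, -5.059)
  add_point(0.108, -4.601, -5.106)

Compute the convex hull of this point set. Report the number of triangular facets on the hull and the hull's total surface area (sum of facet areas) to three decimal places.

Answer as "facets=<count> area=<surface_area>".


16 of the 18 inputs are extreme points: [0, 1, 2, 3, 4, 5, 6, 7, 8, 10, 11, 12, 13, 14, 15, 16].

Area of each hull facet:
  f1: (p3, p12, p16) → 59.8940
  f2: (p15, p3, p13) → 83.5693
  f3: (p15, p3, p12) → 8.4034
  f4: (p5, p12, p16) → 65.2104
  f5: (p14, p3, p13) → 36.3777
  f6: (p14, p0, p13) → 9.9408
  f7: (p14, p0, p3) → 63.1189
  f8: (p10, p0, p3) → 10.2815
  f9: (p2, p10, p0) → 25.2342
  f10: (p2, p3, p16) → 121.5433
  f11: (p2, p10, p3) → 28.2106
  f12: (p8, p5, p16) → 33.3494
  f13: (p8, p2, p16) → 37.5155
  f14: (p4, p5, p12) → 29.7214
  f15: (p4, p15, p13) → 67.1822
  f16: (p4, p15, p12) → 9.5064
  f17: (p4, p6, p13) → 86.3223
  f18: (p4, p5, p6) → 23.2465
  f19: (p1, p8, p5) → 15.0748
  f20: (p7, p8, p2) → 30.4930
  f21: (p7, p1, p8) → 13.4021
  f22: (p7, p5, p6) → 12.2741
  f23: (p7, p1, p5) → 2.2569
  f24: (p11, p7, p2) → 6.8972
  f25: (p11, p0, p13) → 48.3396
  f26: (p11, p2, p0) → 18.3581
  f27: (p11, p6, p13) → 31.2115
  f28: (p11, p7, p6) → 5.1008
Σ area = 982.036

Euler characteristic 16−42+28 = 2 ✓

facets=28 area=982.036


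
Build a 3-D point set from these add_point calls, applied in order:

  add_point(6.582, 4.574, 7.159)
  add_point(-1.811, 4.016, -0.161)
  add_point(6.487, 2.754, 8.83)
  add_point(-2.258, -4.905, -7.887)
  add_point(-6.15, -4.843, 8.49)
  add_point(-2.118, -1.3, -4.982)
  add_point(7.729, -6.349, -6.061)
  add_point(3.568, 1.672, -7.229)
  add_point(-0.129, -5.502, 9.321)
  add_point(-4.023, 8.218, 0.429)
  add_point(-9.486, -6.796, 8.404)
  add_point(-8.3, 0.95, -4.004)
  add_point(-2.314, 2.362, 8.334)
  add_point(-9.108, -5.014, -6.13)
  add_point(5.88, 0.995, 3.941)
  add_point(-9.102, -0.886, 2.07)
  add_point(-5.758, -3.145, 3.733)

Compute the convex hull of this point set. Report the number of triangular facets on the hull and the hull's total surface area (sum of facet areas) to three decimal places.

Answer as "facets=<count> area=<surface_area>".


12 of the 17 inputs are extreme points: [0, 2, 3, 6, 7, 8, 9, 10, 11, 12, 13, 15].

Facet areas (half cross-product norm):
  f1: (p13, p6, p10) → 123.6908
  f2: (p13, p3, p6) → 16.0417
  f3: (p7, p3, p6) → 37.6660
  f4: (p7, p13, p3) → 24.1116
  f5: (p8, p6, p10) → 76.7057
  f6: (p8, p2, p6) → 87.7308
  f7: (p12, p9, p10) → 54.1598
  f8: (p12, p8, p10) → 38.6101
  f9: (p12, p8, p2) → 35.3046
  f10: (p15, p9, p10) → 31.6185
  f11: (p15, p13, p10) → 37.3464
  f12: (p0, p7, p9) → 78.1433
  f13: (p0, p12, p9) → 46.0062
  f14: (p0, p12, p2) → 10.9027
  f15: (p0, p2, p6) → 21.2166
  f16: (p0, p7, p6) → 68.1939
  f17: (p11, p7, p9) → 54.8549
  f18: (p11, p7, p13) → 39.1597
  f19: (p11, p15, p9) → 30.0418
  f20: (p11, p15, p13) → 20.4018
Σ area = 931.907

Euler characteristic 12−30+20 = 2 ✓

facets=20 area=931.907


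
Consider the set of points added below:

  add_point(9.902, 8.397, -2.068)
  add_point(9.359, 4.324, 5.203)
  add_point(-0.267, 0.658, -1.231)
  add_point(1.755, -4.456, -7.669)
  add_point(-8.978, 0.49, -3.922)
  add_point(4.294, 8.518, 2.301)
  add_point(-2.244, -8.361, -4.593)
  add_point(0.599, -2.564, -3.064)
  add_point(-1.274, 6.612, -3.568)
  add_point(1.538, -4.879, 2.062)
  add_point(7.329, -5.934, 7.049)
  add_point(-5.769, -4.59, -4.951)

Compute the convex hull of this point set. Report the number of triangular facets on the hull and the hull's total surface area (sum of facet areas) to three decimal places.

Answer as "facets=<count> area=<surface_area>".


facets=14 area=692.276

Points on the hull: [0, 1, 3, 4, 5, 6, 8, 10, 11] (9 of 12).

Facet areas (half cross-product norm):
  f1: (p3, p10, p0) → 116.0328
  f2: (p6, p3, p10) → 48.3316
  f3: (p5, p10, p4) → 127.5489
  f4: (p11, p10, p4) → 51.1398
  f5: (p11, p6, p10) → 36.7868
  f6: (p11, p3, p4) → 20.5512
  f7: (p11, p6, p3) → 16.4833
  f8: (p8, p5, p4) → 29.5358
  f9: (p8, p5, p0) → 29.4259
  f10: (p8, p3, p4) → 55.4365
  f11: (p8, p3, p0) → 69.4468
  f12: (p1, p10, p0) → 34.2584
  f13: (p1, p5, p0) → 24.2296
  f14: (p1, p5, p10) → 33.0687
Σ area = 692.276

Check V−E+F: 9 − 21 + 14 = 2.


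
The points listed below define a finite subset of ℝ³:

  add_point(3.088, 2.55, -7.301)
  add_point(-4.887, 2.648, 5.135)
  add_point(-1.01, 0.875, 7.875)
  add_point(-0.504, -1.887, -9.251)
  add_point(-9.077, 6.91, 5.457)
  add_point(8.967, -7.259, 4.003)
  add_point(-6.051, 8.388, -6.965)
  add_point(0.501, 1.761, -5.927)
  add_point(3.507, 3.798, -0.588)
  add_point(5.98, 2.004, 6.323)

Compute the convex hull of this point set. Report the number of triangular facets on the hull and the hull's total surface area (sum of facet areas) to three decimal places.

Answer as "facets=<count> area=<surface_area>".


9 of the 10 inputs are extreme points: [0, 1, 2, 3, 4, 5, 6, 8, 9].

Triangle areas on the boundary:
  f1: (p3, p6, p4) → 75.0850
  f2: (p9, p6, p4) → 101.1266
  f3: (p1, p3, p4) → 41.9752
  f4: (p1, p3, p5) → 119.3954
  f5: (p0, p3, p6) → 32.5754
  f6: (p0, p3, p5) → 48.5009
  f7: (p0, p9, p5) → 69.1513
  f8: (p2, p9, p5) → 35.5788
  f9: (p2, p1, p5) → 26.6223
  f10: (p2, p9, p4) → 29.7514
  f11: (p2, p1, p4) → 9.9345
  f12: (p8, p9, p6) → 27.2649
  f13: (p8, p0, p6) → 37.0007
  f14: (p8, p0, p9) → 12.5473
Σ area = 666.510

Euler characteristic 9−21+14 = 2 ✓

facets=14 area=666.510


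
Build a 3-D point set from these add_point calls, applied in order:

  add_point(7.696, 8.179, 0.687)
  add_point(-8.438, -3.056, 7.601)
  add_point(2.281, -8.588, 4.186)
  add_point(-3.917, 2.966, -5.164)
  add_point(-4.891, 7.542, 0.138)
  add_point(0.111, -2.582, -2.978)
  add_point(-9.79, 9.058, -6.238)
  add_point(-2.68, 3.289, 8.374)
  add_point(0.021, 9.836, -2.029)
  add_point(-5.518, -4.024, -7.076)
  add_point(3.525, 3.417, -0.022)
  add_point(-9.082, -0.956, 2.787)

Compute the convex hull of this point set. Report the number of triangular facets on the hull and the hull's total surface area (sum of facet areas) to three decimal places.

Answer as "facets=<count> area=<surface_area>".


Points on the hull: [0, 1, 2, 3, 4, 5, 6, 7, 8, 9, 11] (11 of 12).

Facet areas (half cross-product norm):
  f1: (p7, p2, p0) → 92.5707
  f2: (p1, p7, p6) → 73.7605
  f3: (p1, p7, p2) → 52.5755
  f4: (p9, p1, p2) → 83.3849
  f5: (p8, p0, p6) → 12.3356
  f6: (p8, p7, p0) → 51.4664
  f7: (p3, p0, p6) → 55.7999
  f8: (p3, p9, p6) → 27.5616
  f9: (p3, p9, p0) → 40.0798
  f10: (p5, p2, p0) → 64.6556
  f11: (p5, p9, p0) → 31.9355
  f12: (p5, p9, p2) → 29.8890
  f13: (p11, p1, p6) → 14.8850
  f14: (p11, p9, p6) → 68.2776
  f15: (p11, p9, p1) → 21.4590
  f16: (p4, p7, p6) → 17.3843
  f17: (p4, p8, p6) → 23.6448
  f18: (p4, p8, p7) → 26.5281
Σ area = 788.194

Euler characteristic 11−27+18 = 2 ✓

facets=18 area=788.194


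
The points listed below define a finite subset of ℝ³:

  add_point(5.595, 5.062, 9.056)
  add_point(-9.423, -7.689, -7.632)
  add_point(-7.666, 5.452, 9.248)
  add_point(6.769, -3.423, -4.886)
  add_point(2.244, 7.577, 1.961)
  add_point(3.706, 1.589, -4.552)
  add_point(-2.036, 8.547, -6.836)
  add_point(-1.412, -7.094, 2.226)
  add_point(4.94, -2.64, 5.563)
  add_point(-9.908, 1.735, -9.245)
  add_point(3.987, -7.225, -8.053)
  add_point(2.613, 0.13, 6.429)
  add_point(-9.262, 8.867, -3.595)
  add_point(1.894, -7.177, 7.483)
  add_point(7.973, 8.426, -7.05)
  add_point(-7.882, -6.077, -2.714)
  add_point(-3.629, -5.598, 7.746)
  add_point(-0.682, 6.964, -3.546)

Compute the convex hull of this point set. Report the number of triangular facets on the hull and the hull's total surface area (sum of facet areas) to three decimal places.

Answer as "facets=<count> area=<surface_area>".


facets=22 area=1258.573

Hull vertices (13/18): indices [0, 1, 2, 3, 4, 6, 8, 9, 10, 12, 13, 14, 16].

Triangle areas on the boundary:
  f1: (p2, p1, p9) → 90.9025
  f2: (p10, p14, p9) → 127.4277
  f3: (p10, p1, p9) → 64.2551
  f4: (p10, p13, p1) → 103.7944
  f5: (p12, p2, p9) → 55.8614
  f6: (p0, p13, p2) → 82.5843
  f7: (p16, p2, p1) → 97.5694
  f8: (p16, p13, p1) → 46.0063
  f9: (p16, p13, p2) → 27.5670
  f10: (p6, p14, p9) → 36.8995
  f11: (p6, p12, p9) → 35.2613
  f12: (p6, p12, p14) → 15.4911
  f13: (p4, p12, p2) → 71.9141
  f14: (p4, p0, p2) → 50.0280
  f15: (p4, p12, p14) → 68.3837
  f16: (p4, p0, p14) → 37.3941
  f17: (p8, p0, p13) → 19.3640
  f18: (p3, p10, p13) → 38.7993
  f19: (p3, p8, p13) → 28.7583
  f20: (p3, p10, p14) → 27.3671
  f21: (p3, p0, p14) → 92.8432
  f22: (p3, p8, p0) → 40.1007
Σ area = 1258.573

Euler: V−E+F = 13−33+22 = 2.


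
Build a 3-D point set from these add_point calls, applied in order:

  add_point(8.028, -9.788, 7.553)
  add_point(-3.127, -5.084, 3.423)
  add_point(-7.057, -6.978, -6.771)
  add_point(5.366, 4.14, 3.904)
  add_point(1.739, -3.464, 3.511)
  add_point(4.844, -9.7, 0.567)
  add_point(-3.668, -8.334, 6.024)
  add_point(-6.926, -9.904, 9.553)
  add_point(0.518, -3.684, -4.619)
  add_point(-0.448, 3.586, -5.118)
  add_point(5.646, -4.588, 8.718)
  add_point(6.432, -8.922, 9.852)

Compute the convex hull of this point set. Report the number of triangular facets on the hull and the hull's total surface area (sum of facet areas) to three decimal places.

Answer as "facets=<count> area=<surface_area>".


facets=14 area=716.922

Extreme-point indices: [0, 2, 3, 5, 7, 8, 9, 10, 11] — 9 of 12 on the boundary.

Triangle areas on the boundary:
  f1: (p10, p3, p0) → 20.9284
  f2: (p10, p7, p3) → 64.0223
  f3: (p9, p8, p2) → 30.3937
  f4: (p9, p7, p2) → 104.2250
  f5: (p9, p7, p3) → 103.8268
  f6: (p5, p3, p0) → 53.3847
  f7: (p5, p8, p2) → 36.6700
  f8: (p5, p9, p3) → 73.7852
  f9: (p5, p9, p8) → 21.6193
  f10: (p5, p7, p2) → 98.8486
  f11: (p5, p7, p0) → 55.4256
  f12: (p11, p7, p0) → 16.9497
  f13: (p11, p10, p0) → 6.5534
  f14: (p11, p10, p7) → 30.2896
Σ area = 716.922

Check V−E+F: 9 − 21 + 14 = 2.


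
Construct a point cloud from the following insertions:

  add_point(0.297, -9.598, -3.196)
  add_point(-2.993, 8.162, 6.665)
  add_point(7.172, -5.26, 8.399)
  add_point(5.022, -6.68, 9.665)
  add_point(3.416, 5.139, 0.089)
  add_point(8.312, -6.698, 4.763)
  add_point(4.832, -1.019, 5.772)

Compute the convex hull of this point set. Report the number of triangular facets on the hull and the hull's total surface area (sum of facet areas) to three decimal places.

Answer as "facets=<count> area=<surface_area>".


facets=8 area=424.270

Extreme-point indices: [0, 1, 2, 3, 4, 5] — 6 of 7 on the boundary.

Per-facet area ½‖(b−a)×(c−a)‖:
  f1: (p3, p0, p1) → 118.8533
  f2: (p3, p0, p5) → 33.8333
  f3: (p4, p0, p1) → 70.8586
  f4: (p4, p0, p5) → 76.6686
  f5: (p2, p3, p1) → 24.2937
  f6: (p2, p3, p5) → 5.2818
  f7: (p2, p4, p1) → 66.8542
  f8: (p2, p4, p5) → 27.6259
Σ area = 424.270

Check V−E+F: 6 − 12 + 8 = 2.


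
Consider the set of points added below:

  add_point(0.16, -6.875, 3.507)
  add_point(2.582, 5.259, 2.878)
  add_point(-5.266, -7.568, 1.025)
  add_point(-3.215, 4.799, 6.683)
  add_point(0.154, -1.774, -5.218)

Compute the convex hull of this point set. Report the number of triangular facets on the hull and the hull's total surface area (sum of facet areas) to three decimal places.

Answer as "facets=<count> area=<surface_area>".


Points on the hull: [0, 1, 2, 3, 4] (5 of 5).

Area of each hull facet:
  f1: (p4, p3, p2) → 65.2466
  f2: (p4, p3, p1) → 37.6062
  f3: (p0, p3, p2) → 37.7055
  f4: (p0, p3, p1) → 41.6184
  f5: (p0, p4, p2) → 28.9659
  f6: (p0, p4, p1) → 52.7740
Σ area = 263.917

Check V−E+F: 5 − 9 + 6 = 2.

facets=6 area=263.917


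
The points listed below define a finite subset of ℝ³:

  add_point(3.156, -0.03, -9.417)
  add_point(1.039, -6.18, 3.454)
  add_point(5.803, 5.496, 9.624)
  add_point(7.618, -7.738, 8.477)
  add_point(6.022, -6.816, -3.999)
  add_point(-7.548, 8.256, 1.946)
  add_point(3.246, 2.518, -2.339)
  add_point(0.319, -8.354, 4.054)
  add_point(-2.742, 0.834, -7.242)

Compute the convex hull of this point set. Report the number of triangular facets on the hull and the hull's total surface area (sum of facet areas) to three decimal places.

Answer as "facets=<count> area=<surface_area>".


facets=12 area=731.701

8 of the 9 inputs are extreme points: [0, 2, 3, 4, 5, 6, 7, 8].

Triangle areas on the boundary:
  f1: (p7, p2, p5) → 118.1881
  f2: (p7, p2, p3) → 57.3603
  f3: (p6, p2, p5) → 78.9598
  f4: (p6, p0, p5) → 43.4826
  f5: (p6, p0, p2) → 10.2127
  f6: (p8, p0, p5) → 29.7920
  f7: (p8, p7, p5) → 94.2899
  f8: (p4, p7, p3) → 42.5864
  f9: (p4, p2, p3) → 84.5399
  f10: (p4, p0, p2) → 83.8008
  f11: (p4, p8, p0) → 28.4875
  f12: (p4, p8, p7) → 60.0010
Σ area = 731.701

Check V−E+F: 8 − 18 + 12 = 2.


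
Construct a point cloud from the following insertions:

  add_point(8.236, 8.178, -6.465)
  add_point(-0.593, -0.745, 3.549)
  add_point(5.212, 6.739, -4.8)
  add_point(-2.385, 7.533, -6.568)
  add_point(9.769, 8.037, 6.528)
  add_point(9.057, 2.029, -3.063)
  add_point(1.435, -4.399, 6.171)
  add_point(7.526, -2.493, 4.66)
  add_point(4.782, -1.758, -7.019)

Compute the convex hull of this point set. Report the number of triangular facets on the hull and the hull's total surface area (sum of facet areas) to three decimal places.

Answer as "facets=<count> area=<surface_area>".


facets=12 area=552.946

8 of the 9 inputs are extreme points: [0, 1, 3, 4, 5, 6, 7, 8].

Per-facet area ½‖(b−a)×(c−a)‖:
  f1: (p0, p4, p3) → 69.0593
  f2: (p0, p8, p3) → 51.7262
  f3: (p1, p4, p3) → 90.9507
  f4: (p1, p6, p4) → 34.2631
  f5: (p1, p8, p3) → 64.7072
  f6: (p1, p8, p6) → 28.6122
  f7: (p7, p6, p4) → 32.3295
  f8: (p7, p8, p6) → 39.3988
  f9: (p5, p0, p8) → 24.3732
  f10: (p5, p7, p8) → 31.3513
  f11: (p5, p0, p4) → 40.0719
  f12: (p5, p7, p4) → 46.1026
Σ area = 552.946

Check V−E+F: 8 − 18 + 12 = 2.


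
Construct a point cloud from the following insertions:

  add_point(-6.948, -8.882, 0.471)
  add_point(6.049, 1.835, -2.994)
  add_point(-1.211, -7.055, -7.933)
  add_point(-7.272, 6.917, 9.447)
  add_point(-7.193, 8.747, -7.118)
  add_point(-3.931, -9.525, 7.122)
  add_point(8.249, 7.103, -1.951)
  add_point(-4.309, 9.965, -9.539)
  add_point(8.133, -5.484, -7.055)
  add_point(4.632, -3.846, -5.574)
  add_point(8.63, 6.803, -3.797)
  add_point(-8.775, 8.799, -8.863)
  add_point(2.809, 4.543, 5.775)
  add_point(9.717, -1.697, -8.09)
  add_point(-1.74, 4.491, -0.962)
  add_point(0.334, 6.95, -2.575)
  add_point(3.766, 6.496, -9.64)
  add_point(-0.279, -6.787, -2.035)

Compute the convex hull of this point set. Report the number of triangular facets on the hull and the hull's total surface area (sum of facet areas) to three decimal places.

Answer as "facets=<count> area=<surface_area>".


facets=20 area=1188.793

12 of the 18 inputs are extreme points: [0, 2, 3, 5, 6, 7, 8, 10, 11, 12, 13, 16].

Per-facet area ½‖(b−a)×(c−a)‖:
  f1: (p0, p2, p11) → 90.8673
  f2: (p0, p2, p5) → 32.2642
  f3: (p0, p3, p11) → 153.8296
  f4: (p0, p3, p5) → 62.0379
  f5: (p8, p2, p13) → 17.5293
  f6: (p8, p2, p5) → 73.2924
  f7: (p8, p6, p13) → 19.3290
  f8: (p16, p2, p13) → 61.4637
  f9: (p7, p3, p11) → 42.8958
  f10: (p7, p6, p3) → 133.4485
  f11: (p7, p2, p11) → 40.3689
  f12: (p7, p16, p2) → 63.7961
  f13: (p12, p8, p5) → 126.7133
  f14: (p12, p8, p6) → 66.4051
  f15: (p12, p3, p5) → 83.7274
  f16: (p12, p6, p3) → 37.4919
  f17: (p10, p6, p13) → 7.3496
  f18: (p10, p16, p13) → 34.6992
  f19: (p10, p7, p6) → 13.6393
  f20: (p10, p7, p16) → 27.6444
Σ area = 1188.793

Euler characteristic 12−30+20 = 2 ✓


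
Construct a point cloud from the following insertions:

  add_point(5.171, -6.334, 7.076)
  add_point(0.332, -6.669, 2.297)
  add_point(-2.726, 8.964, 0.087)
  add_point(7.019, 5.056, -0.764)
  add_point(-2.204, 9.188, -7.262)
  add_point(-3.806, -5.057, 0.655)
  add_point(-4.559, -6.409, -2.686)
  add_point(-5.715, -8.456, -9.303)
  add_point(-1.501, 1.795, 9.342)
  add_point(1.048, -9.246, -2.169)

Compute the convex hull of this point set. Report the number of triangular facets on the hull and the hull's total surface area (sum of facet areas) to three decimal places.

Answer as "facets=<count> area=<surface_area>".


facets=16 area=746.738

10 of the 10 inputs are extreme points: [0, 1, 2, 3, 4, 5, 6, 7, 8, 9].

Area of each hull facet:
  f1: (p4, p3, p7) → 107.9108
  f2: (p0, p8, p3) → 68.2225
  f3: (p2, p4, p7) → 66.5673
  f4: (p2, p4, p3) → 38.4678
  f5: (p2, p8, p3) → 59.8848
  f6: (p9, p3, p7) → 74.2018
  f7: (p9, p0, p3) → 71.7419
  f8: (p5, p0, p8) → 52.8708
  f9: (p5, p2, p8) → 64.2919
  f10: (p6, p2, p7) → 48.7369
  f11: (p6, p5, p2) → 24.3206
  f12: (p6, p9, p7) → 22.0429
  f13: (p1, p9, p0) → 15.0436
  f14: (p1, p5, p0) → 8.5508
  f15: (p1, p6, p9) → 15.7797
  f16: (p1, p6, p5) → 8.1036
Σ area = 746.738

Euler: V−E+F = 10−24+16 = 2.


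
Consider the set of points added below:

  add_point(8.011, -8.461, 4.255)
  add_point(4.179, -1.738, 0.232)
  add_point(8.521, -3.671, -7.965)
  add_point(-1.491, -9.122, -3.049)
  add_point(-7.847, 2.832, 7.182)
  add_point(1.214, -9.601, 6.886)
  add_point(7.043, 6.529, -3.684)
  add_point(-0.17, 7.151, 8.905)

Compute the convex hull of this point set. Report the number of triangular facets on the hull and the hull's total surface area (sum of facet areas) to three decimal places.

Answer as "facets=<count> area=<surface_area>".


facets=10 area=773.221

Points on the hull: [0, 2, 3, 4, 5, 6, 7] (7 of 8).

Area of each hull facet:
  f1: (p7, p5, p4) → 68.6260
  f2: (p3, p5, p4) → 78.1013
  f3: (p6, p7, p4) → 63.3025
  f4: (p6, p3, p4) → 137.5345
  f5: (p6, p3, p2) → 68.5668
  f6: (p0, p7, p5) → 62.4080
  f7: (p0, p6, p7) → 116.0638
  f8: (p0, p6, p2) → 73.2657
  f9: (p0, p3, p2) → 67.5592
  f10: (p0, p3, p5) → 37.7935
Σ area = 773.221

Euler: V−E+F = 7−15+10 = 2.


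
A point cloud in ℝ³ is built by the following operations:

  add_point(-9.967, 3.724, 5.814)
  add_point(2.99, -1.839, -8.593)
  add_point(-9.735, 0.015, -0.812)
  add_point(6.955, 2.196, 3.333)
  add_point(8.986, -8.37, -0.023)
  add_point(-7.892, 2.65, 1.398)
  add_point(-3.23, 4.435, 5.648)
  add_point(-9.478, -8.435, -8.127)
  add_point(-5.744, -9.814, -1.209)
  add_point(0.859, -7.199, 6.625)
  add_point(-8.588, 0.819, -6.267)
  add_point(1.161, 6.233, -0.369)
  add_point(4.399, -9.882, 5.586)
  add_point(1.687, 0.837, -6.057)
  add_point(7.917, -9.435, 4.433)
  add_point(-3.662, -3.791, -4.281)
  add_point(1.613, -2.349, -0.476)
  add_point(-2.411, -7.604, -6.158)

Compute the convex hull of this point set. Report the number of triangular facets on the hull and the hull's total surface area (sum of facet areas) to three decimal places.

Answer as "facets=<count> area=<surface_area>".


Extreme-point indices: [0, 1, 2, 3, 4, 6, 7, 8, 9, 10, 11, 12, 13, 14, 17] — 15 of 18 on the boundary.

Area of each hull facet:
  f1: (p3, p1, p4) → 64.3555
  f2: (p3, p1, p11) → 46.0768
  f3: (p8, p7, p0) → 62.7560
  f4: (p8, p7, p4) → 50.7370
  f5: (p17, p1, p4) → 49.2631
  f6: (p17, p7, p4) → 13.2537
  f7: (p17, p7, p1) → 23.8138
  f8: (p10, p11, p0) → 69.7577
  f9: (p10, p7, p1) → 56.6221
  f10: (p6, p11, p0) → 20.5020
  f11: (p6, p3, p11) → 30.4800
  f12: (p2, p7, p0) → 14.4380
  f13: (p2, p10, p0) → 13.3525
  f14: (p2, p10, p7) → 26.6849
  f15: (p13, p1, p11) → 4.2107
  f16: (p13, p10, p11) → 40.3261
  f17: (p13, p10, p1) → 19.0454
  f18: (p14, p3, p4) → 26.3487
  f19: (p14, p8, p4) → 34.4076
  f20: (p14, p12, p8) → 18.0200
  f21: (p9, p6, p3) → 57.4012
  f22: (p9, p14, p3) → 42.6305
  f23: (p9, p14, p12) → 5.7945
  f24: (p9, p6, p0) → 40.8093
  f25: (p9, p8, p0) → 77.6050
  f26: (p9, p12, p8) → 23.7653
Σ area = 932.457

Euler characteristic 15−39+26 = 2 ✓

facets=26 area=932.457


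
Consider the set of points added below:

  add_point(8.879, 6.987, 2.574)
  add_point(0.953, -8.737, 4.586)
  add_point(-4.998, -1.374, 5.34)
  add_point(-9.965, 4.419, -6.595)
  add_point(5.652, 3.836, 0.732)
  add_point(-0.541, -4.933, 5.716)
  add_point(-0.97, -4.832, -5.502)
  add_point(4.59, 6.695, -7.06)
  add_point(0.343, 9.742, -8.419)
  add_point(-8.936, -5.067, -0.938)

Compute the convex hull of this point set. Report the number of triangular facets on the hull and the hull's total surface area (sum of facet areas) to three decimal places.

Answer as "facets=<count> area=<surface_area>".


facets=14 area=749.805

9 of the 10 inputs are extreme points: [0, 1, 2, 3, 5, 6, 7, 8, 9].

Facet areas (half cross-product norm):
  f1: (p8, p0, p3) → 78.9374
  f2: (p2, p0, p3) → 116.2443
  f3: (p6, p8, p3) → 73.1534
  f4: (p6, p1, p0) → 91.5171
  f5: (p9, p2, p3) → 45.8675
  f6: (p9, p2, p1) → 39.0888
  f7: (p9, p6, p3) → 49.9596
  f8: (p9, p6, p1) → 47.9068
  f9: (p5, p1, p0) → 29.8293
  f10: (p5, p2, p0) → 44.3326
  f11: (p5, p2, p1) → 7.0087
  f12: (p7, p8, p0) → 24.0883
  f13: (p7, p6, p0) → 67.7305
  f14: (p7, p6, p8) → 34.1410
Σ area = 749.805

Check V−E+F: 9 − 21 + 14 = 2.


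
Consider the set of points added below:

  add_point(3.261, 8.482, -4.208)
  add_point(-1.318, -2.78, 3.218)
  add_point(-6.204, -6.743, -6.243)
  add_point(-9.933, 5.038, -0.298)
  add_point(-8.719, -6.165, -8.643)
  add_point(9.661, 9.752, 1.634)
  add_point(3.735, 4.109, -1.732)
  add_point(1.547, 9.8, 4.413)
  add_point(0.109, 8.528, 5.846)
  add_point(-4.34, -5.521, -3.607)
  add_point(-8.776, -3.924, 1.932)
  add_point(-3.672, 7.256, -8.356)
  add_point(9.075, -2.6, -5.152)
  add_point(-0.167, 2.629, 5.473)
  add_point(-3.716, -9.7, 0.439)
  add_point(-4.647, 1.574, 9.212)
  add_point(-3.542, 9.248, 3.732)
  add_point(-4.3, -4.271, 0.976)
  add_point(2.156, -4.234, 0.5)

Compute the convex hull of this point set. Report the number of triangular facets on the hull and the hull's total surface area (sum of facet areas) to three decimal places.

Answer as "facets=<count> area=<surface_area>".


facets=24 area=1028.565

Extreme-point indices: [0, 2, 3, 4, 5, 7, 8, 10, 11, 12, 14, 15, 16, 18] — 14 of 19 on the boundary.

Per-facet area ½‖(b−a)×(c−a)‖:
  f1: (p16, p15, p3) → 40.1395
  f2: (p16, p11, p3) → 44.3656
  f3: (p10, p15, p3) → 44.4073
  f4: (p10, p15, p14) → 37.6298
  f5: (p8, p15, p5) → 33.3661
  f6: (p8, p16, p15) → 19.2365
  f7: (p0, p12, p5) → 54.2457
  f8: (p0, p12, p11) → 49.9933
  f9: (p4, p12, p11) → 112.9366
  f10: (p4, p10, p14) → 39.7139
  f11: (p4, p11, p3) → 68.8149
  f12: (p4, p10, p3) → 50.2776
  f13: (p18, p15, p5) → 97.3085
  f14: (p18, p12, p5) → 63.6649
  f15: (p18, p15, p14) → 49.9398
  f16: (p18, p12, p14) → 26.8649
  f17: (p7, p8, p5) → 6.6928
  f18: (p7, p8, p16) → 5.0849
  f19: (p7, p0, p5) → 33.0628
  f20: (p7, p16, p11) → 31.2366
  f21: (p7, p0, p11) → 34.0043
  f22: (p2, p12, p14) → 58.9717
  f23: (p2, p4, p14) → 6.3997
  f24: (p2, p4, p12) → 20.2074
Σ area = 1028.565

Check V−E+F: 14 − 36 + 24 = 2.


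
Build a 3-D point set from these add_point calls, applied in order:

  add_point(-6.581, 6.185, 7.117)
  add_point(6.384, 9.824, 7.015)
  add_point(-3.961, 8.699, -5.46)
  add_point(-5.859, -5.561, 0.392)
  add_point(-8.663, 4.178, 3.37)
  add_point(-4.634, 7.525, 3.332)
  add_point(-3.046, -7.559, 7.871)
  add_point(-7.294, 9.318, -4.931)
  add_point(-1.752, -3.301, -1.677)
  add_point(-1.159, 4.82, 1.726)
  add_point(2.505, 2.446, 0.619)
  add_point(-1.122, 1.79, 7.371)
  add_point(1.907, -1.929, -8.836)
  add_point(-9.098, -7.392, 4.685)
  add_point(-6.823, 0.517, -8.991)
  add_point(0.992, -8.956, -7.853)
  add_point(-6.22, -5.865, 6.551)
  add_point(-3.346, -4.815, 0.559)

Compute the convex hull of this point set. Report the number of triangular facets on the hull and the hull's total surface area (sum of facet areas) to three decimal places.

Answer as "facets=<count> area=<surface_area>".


Extreme-point indices: [0, 1, 2, 4, 6, 7, 12, 13, 14, 15, 16] — 11 of 18 on the boundary.

Area of each hull facet:
  f1: (p14, p15, p13) → 91.4668
  f2: (p6, p15, p13) → 54.2687
  f3: (p6, p15, p1) → 160.6919
  f4: (p6, p0, p1) → 95.6641
  f5: (p12, p15, p1) → 63.0474
  f6: (p12, p14, p15) → 32.0964
  f7: (p4, p0, p13) → 25.8520
  f8: (p7, p0, p1) → 83.9399
  f9: (p7, p4, p0) → 21.5395
  f10: (p7, p14, p13) → 77.1683
  f11: (p7, p4, p13) → 45.1660
  f12: (p16, p0, p13) → 20.7003
  f13: (p16, p6, p13) → 5.6086
  f14: (p16, p6, p0) → 20.6518
  f15: (p2, p12, p1) → 102.2999
  f16: (p2, p7, p1) → 24.3297
  f17: (p2, p12, p14) → 42.3448
  f18: (p2, p7, p14) → 16.0037
Σ area = 982.840

Euler: V−E+F = 11−27+18 = 2.

facets=18 area=982.840


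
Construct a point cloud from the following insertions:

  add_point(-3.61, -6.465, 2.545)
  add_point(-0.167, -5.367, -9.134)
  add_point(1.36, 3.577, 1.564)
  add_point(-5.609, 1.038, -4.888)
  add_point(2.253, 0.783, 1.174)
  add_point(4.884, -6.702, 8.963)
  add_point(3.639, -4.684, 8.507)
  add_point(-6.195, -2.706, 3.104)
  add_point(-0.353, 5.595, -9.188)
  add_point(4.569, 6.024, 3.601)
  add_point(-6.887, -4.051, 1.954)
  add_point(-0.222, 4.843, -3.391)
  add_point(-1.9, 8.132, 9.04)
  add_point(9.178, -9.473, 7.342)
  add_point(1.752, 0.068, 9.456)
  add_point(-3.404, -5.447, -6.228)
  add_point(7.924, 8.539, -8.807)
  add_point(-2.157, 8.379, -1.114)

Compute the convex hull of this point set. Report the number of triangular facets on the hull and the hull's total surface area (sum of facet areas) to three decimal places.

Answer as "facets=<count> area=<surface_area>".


facets=24 area=1005.092

Extreme-point indices: [0, 1, 3, 5, 7, 8, 9, 10, 12, 13, 14, 15, 16, 17] — 14 of 18 on the boundary.

Facet areas (half cross-product norm):
  f1: (p1, p16, p13) → 155.4846
  f2: (p5, p14, p13) → 11.3677
  f3: (p12, p14, p13) → 17.2156
  f4: (p0, p5, p10) → 14.8432
  f5: (p0, p5, p13) → 25.2249
  f6: (p8, p1, p16) → 45.6919
  f7: (p7, p12, p10) → 2.4356
  f8: (p7, p12, p14) → 46.4943
  f9: (p7, p5, p10) → 11.6534
  f10: (p7, p5, p14) → 39.3874
  f11: (p9, p16, p13) → 102.8967
  f12: (p9, p12, p13) → 69.1375
  f13: (p9, p12, p16) → 38.6591
  f14: (p15, p1, p13) → 41.1955
  f15: (p15, p0, p13) → 58.0034
  f16: (p15, p0, p10) → 17.8298
  f17: (p3, p12, p10) → 63.6805
  f18: (p3, p15, p10) → 28.1951
  f19: (p3, p8, p1) → 37.4764
  f20: (p3, p15, p1) → 14.2442
  f21: (p17, p12, p16) → 52.1853
  f22: (p17, p8, p16) → 38.3342
  f23: (p17, p3, p12) → 41.4282
  f24: (p17, p3, p8) → 32.0271
Σ area = 1005.092

Euler characteristic 14−36+24 = 2 ✓


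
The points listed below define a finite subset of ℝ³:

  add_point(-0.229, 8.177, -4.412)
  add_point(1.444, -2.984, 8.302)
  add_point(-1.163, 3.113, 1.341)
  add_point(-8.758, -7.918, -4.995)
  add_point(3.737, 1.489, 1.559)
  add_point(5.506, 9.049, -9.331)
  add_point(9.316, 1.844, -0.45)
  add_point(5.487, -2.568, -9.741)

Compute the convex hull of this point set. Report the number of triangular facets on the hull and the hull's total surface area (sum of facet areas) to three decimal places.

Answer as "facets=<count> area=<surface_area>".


Hull vertices (7/8): indices [0, 1, 2, 3, 5, 6, 7].

Facet areas (half cross-product norm):
  f1: (p7, p5, p3) → 87.5686
  f2: (p7, p5, p6) → 57.5229
  f3: (p1, p2, p3) → 71.1991
  f4: (p1, p7, p3) → 128.2114
  f5: (p1, p7, p6) → 68.2010
  f6: (p0, p5, p6) → 43.6308
  f7: (p0, p1, p6) → 76.9474
  f8: (p0, p1, p2) → 14.3121
  f9: (p0, p5, p3) → 62.4564
  f10: (p0, p2, p3) → 55.6404
Σ area = 665.690

Euler: V−E+F = 7−15+10 = 2.

facets=10 area=665.690


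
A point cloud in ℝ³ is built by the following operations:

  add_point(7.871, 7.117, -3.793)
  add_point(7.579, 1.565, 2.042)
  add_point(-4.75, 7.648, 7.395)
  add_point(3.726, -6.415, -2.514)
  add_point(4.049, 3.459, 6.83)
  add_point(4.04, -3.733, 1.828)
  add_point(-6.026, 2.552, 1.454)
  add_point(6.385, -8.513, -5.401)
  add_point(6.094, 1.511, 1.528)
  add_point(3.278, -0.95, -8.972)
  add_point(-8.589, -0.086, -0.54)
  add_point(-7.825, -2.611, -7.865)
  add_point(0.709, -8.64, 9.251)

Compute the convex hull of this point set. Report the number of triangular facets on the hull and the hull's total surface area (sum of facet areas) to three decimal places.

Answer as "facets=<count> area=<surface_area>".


Hull vertices (9/13): indices [0, 1, 2, 4, 7, 9, 10, 11, 12].

Area of each hull facet:
  f1: (p2, p12, p10) → 90.6961
  f2: (p4, p2, p0) → 56.6334
  f3: (p4, p2, p12) → 61.5903
  f4: (p11, p2, p10) → 26.2327
  f5: (p11, p2, p0) → 141.5084
  f6: (p11, p12, p10) → 58.3865
  f7: (p11, p7, p12) → 120.4566
  f8: (p1, p7, p12) → 85.0120
  f9: (p1, p4, p12) → 39.9001
  f10: (p1, p7, p0) → 50.3063
  f11: (p1, p4, p0) → 23.4044
  f12: (p9, p7, p0) → 45.2686
  f13: (p9, p11, p0) → 52.2936
  f14: (p9, p11, p7) → 49.5156
Σ area = 901.205

Check V−E+F: 9 − 21 + 14 = 2.

facets=14 area=901.205


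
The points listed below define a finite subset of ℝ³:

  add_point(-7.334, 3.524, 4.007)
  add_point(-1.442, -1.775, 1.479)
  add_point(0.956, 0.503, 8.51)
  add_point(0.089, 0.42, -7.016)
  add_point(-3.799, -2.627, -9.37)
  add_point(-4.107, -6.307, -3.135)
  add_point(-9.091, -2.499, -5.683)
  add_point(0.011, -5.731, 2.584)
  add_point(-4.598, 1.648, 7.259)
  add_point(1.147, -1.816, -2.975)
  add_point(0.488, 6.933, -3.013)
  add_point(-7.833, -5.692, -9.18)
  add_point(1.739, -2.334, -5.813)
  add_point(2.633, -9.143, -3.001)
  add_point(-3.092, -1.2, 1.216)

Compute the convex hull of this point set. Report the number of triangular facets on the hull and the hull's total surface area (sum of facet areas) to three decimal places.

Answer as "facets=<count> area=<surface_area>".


Hull vertices (12/15): indices [0, 2, 3, 4, 5, 6, 7, 8, 10, 11, 12, 13].

Per-facet area ½‖(b−a)×(c−a)‖:
  f1: (p2, p10, p13) → 93.4567
  f2: (p0, p10, p6) → 61.5023
  f3: (p4, p10, p6) → 39.5161
  f4: (p7, p2, p13) → 16.0418
  f5: (p11, p4, p6) → 12.2544
  f6: (p11, p4, p13) → 28.1719
  f7: (p12, p10, p13) → 22.7623
  f8: (p12, p4, p13) → 23.5717
  f9: (p8, p0, p6) → 23.7162
  f10: (p8, p7, p2) → 24.9721
  f11: (p8, p2, p10) → 36.3495
  f12: (p8, p0, p10) → 25.3647
  f13: (p5, p7, p13) → 22.0866
  f14: (p5, p11, p13) → 22.0902
  f15: (p5, p11, p6) → 15.8880
  f16: (p5, p8, p6) → 44.2266
  f17: (p5, p8, p7) → 34.3981
  f18: (p3, p4, p10) → 14.1848
  f19: (p3, p12, p10) → 11.5488
  f20: (p3, p12, p4) → 9.3703
Σ area = 581.473

Euler: V−E+F = 12−30+20 = 2.

facets=20 area=581.473


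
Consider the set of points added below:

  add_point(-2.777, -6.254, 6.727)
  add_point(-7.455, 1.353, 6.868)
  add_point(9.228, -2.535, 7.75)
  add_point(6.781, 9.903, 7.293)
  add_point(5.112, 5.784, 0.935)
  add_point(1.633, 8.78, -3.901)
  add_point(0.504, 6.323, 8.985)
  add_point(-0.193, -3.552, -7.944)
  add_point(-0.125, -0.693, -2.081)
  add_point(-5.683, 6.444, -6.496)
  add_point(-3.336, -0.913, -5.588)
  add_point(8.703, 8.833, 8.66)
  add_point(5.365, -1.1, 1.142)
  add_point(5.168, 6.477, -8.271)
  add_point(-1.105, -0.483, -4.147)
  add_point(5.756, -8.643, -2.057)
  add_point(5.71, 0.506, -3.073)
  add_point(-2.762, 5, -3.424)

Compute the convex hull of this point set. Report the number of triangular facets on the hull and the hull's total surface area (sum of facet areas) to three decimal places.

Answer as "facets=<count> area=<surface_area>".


12 of the 18 inputs are extreme points: [0, 1, 2, 3, 5, 6, 7, 9, 10, 11, 13, 15].

Triangle areas on the boundary:
  f1: (p15, p13, p2) → 97.5705
  f2: (p5, p13, p3) → 33.6841
  f3: (p0, p15, p2) → 66.3338
  f4: (p0, p6, p1) → 42.9541
  f5: (p0, p6, p2) → 70.4367
  f6: (p7, p15, p13) → 54.7171
  f7: (p7, p0, p15) → 60.8564
  f8: (p11, p6, p2) → 47.4965
  f9: (p11, p6, p3) → 9.1433
  f10: (p11, p13, p2) → 97.5795
  f11: (p11, p13, p3) → 17.9730
  f12: (p9, p6, p1) → 69.0840
  f13: (p9, p5, p13) → 24.1924
  f14: (p9, p7, p13) → 55.1282
  f15: (p9, p6, p3) → 61.5644
  f16: (p9, p5, p3) → 36.2340
  f17: (p10, p9, p1) → 51.2117
  f18: (p10, p9, p7) → 13.6577
  f19: (p10, p0, p1) → 56.2926
  f20: (p10, p7, p0) → 31.0996
Σ area = 997.210

Euler characteristic 12−30+20 = 2 ✓

facets=20 area=997.210


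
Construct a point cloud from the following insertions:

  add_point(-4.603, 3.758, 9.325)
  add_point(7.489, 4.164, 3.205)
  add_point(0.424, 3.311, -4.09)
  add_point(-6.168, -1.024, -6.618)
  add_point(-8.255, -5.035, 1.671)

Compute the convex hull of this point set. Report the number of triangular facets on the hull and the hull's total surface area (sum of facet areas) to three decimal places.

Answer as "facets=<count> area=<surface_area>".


facets=6 area=370.958

Extreme-point indices: [0, 1, 2, 3, 4] — 5 of 5 on the boundary.

Facet areas (half cross-product norm):
  f1: (p0, p1, p4) → 82.8167
  f2: (p3, p1, p4) → 81.5454
  f3: (p3, p0, p4) → 56.7500
  f4: (p2, p0, p1) → 65.9568
  f5: (p2, p3, p1) → 24.5320
  f6: (p2, p3, p0) → 59.3570
Σ area = 370.958

Euler: V−E+F = 5−9+6 = 2.


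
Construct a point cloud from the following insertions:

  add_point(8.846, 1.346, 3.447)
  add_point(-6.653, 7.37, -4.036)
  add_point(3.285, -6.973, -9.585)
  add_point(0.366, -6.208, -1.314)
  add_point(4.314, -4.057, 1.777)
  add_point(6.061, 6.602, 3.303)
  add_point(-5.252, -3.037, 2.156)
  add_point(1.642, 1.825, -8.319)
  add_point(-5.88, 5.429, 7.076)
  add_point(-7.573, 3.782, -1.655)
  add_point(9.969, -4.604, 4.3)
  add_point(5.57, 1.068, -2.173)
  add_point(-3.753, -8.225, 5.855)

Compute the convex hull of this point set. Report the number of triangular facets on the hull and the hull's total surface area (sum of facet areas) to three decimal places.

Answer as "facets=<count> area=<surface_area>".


facets=18 area=835.797

Extreme-point indices: [0, 1, 2, 5, 6, 7, 8, 9, 10, 11, 12] — 11 of 13 on the boundary.

Facet areas (half cross-product norm):
  f1: (p2, p12, p10) → 104.1046
  f2: (p8, p12, p9) → 60.9730
  f3: (p8, p12, p10) → 98.6004
  f4: (p6, p12, p9) → 3.2128
  f5: (p6, p2, p9) → 61.2776
  f6: (p6, p2, p12) → 48.9598
  f7: (p11, p7, p2) → 33.0356
  f8: (p5, p8, p10) → 73.4055
  f9: (p0, p11, p7) → 3.6084
  f10: (p0, p5, p7) → 39.2340
  f11: (p0, p5, p10) → 5.7416
  f12: (p0, p2, p10) → 47.5960
  f13: (p0, p11, p2) → 25.7484
  f14: (p1, p5, p7) → 69.5491
  f15: (p1, p2, p9) → 37.5950
  f16: (p1, p7, p2) → 35.4662
  f17: (p1, p8, p9) → 18.7667
  f18: (p1, p5, p8) → 68.9227
Σ area = 835.797

Euler characteristic 11−27+18 = 2 ✓


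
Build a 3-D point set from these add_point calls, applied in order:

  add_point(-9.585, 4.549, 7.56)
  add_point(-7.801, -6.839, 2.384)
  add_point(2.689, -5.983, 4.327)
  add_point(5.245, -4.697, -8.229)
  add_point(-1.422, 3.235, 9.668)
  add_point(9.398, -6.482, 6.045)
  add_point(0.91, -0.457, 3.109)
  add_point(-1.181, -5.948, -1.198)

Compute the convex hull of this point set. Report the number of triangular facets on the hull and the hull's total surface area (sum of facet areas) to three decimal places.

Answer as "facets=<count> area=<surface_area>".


Extreme-point indices: [0, 1, 3, 4, 5] — 5 of 8 on the boundary.

Triangle areas on the boundary:
  f1: (p3, p1, p0) → 103.6749
  f2: (p3, p1, p5) → 116.4115
  f3: (p4, p1, p0) → 53.0978
  f4: (p4, p1, p5) → 100.9946
  f5: (p4, p3, p0) → 87.1793
  f6: (p4, p3, p5) → 112.0753
Σ area = 573.433

Euler characteristic 5−9+6 = 2 ✓

facets=6 area=573.433


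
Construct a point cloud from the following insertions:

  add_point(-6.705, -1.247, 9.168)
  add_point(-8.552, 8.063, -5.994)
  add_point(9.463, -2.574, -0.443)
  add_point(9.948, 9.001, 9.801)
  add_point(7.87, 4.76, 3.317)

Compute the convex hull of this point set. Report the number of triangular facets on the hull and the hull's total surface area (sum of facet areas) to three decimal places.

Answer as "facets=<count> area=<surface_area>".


Extreme-point indices: [0, 1, 2, 3, 4] — 5 of 5 on the boundary.

Facet areas (half cross-product norm):
  f1: (p0, p3, p1) → 172.7986
  f2: (p0, p2, p1) → 160.5062
  f3: (p0, p2, p3) → 135.8290
  f4: (p4, p3, p1) → 65.4886
  f5: (p4, p2, p1) → 80.0682
  f6: (p4, p2, p3) → 21.2838
Σ area = 635.974

Euler characteristic 5−9+6 = 2 ✓

facets=6 area=635.974


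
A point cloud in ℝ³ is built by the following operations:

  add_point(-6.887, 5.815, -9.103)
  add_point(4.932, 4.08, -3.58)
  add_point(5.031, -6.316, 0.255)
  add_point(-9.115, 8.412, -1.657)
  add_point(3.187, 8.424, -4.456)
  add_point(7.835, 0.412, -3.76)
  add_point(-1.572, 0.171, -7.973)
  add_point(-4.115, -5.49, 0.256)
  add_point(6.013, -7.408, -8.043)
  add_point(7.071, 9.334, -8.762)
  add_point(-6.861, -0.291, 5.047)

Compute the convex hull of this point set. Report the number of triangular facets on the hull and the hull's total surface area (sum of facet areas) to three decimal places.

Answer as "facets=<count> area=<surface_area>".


10 of the 11 inputs are extreme points: [0, 1, 2, 3, 4, 5, 7, 8, 9, 10].

Triangle areas on the boundary:
  f1: (p9, p8, p5) → 40.3361
  f2: (p7, p10, p3) → 41.4168
  f3: (p0, p9, p3) → 58.1915
  f4: (p0, p9, p8) → 115.1720
  f5: (p0, p7, p3) → 58.7657
  f6: (p0, p7, p8) → 97.8368
  f7: (p4, p9, p5) → 26.9839
  f8: (p4, p10, p3) → 70.6049
  f9: (p4, p9, p3) → 21.8118
  f10: (p2, p10, p5) → 58.6342
  f11: (p2, p7, p10) → 31.5669
  f12: (p2, p8, p5) → 31.9866
  f13: (p2, p7, p8) → 38.3759
  f14: (p1, p10, p5) → 34.3040
  f15: (p1, p4, p5) → 3.9588
  f16: (p1, p4, p10) → 36.1958
Σ area = 766.142

Check V−E+F: 10 − 24 + 16 = 2.

facets=16 area=766.142


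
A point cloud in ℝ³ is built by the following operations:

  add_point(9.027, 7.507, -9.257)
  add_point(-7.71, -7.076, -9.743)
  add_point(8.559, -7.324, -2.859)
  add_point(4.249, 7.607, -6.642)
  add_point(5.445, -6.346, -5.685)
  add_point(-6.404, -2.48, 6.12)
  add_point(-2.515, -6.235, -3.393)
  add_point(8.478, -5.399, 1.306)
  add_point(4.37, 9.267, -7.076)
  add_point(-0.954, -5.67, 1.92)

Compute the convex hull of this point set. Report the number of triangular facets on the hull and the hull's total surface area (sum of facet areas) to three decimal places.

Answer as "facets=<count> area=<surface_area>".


facets=12 area=742.528

Extreme-point indices: [0, 1, 2, 4, 5, 7, 8, 9] — 8 of 10 on the boundary.

Per-facet area ½‖(b−a)×(c−a)‖:
  f1: (p8, p0, p1) → 54.6391
  f2: (p8, p5, p1) → 156.1811
  f3: (p4, p0, p1) → 99.3848
  f4: (p4, p2, p1) → 14.7288
  f5: (p4, p2, p0) → 31.2174
  f6: (p9, p2, p1) → 72.9342
  f7: (p9, p5, p1) → 50.7096
  f8: (p7, p2, p0) → 37.0654
  f9: (p7, p8, p0) → 45.3252
  f10: (p7, p8, p5) → 134.6011
  f11: (p7, p9, p2) → 21.6515
  f12: (p7, p9, p5) → 24.0900
Σ area = 742.528

Euler: V−E+F = 8−18+12 = 2.


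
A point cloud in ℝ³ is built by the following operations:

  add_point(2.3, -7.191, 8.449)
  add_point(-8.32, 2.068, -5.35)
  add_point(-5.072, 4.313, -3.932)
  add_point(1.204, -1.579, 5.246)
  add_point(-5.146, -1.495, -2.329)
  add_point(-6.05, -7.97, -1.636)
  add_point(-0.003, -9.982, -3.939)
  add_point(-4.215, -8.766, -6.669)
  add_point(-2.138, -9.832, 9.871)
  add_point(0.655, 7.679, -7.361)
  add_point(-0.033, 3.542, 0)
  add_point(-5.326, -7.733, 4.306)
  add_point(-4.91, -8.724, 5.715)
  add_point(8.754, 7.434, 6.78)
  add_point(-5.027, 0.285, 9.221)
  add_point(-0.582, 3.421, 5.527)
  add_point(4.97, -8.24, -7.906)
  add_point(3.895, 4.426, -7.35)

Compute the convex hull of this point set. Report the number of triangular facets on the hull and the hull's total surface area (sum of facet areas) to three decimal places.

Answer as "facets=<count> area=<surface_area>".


Points on the hull: [0, 1, 2, 5, 6, 7, 8, 9, 11, 12, 13, 14, 16, 17] (14 of 18).

Area of each hull facet:
  f1: (p14, p8, p13) → 81.0594
  f2: (p0, p8, p13) → 25.3100
  f3: (p9, p17, p13) → 34.8560
  f4: (p7, p5, p1) → 29.4472
  f5: (p7, p9, p1) → 61.9057
  f6: (p7, p8, p6) → 33.1486
  f7: (p16, p17, p13) → 94.8036
  f8: (p16, p0, p13) → 132.6402
  f9: (p16, p7, p6) → 16.5556
  f10: (p16, p8, p6) → 32.6060
  f11: (p16, p0, p8) → 41.4290
  f12: (p16, p9, p17) → 18.8175
  f13: (p16, p7, p9) → 74.9120
  f14: (p11, p14, p1) → 64.4966
  f15: (p11, p5, p1) → 30.9877
  f16: (p2, p14, p13) → 103.8052
  f17: (p2, p9, p13) → 60.9017
  f18: (p2, p14, p1) → 28.4399
  f19: (p2, p9, p1) → 11.5121
  f20: (p12, p7, p8) → 19.8659
  f21: (p12, p7, p5) → 10.7581
  f22: (p12, p11, p5) → 3.2207
  f23: (p12, p14, p8) → 24.6433
  f24: (p12, p11, p14) → 8.3252
Σ area = 1044.447

Check V−E+F: 14 − 36 + 24 = 2.

facets=24 area=1044.447
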